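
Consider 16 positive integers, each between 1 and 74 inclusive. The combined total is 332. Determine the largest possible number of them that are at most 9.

Suppose k of them are at most 9. Those contribute at most 9 each and the rest at most 74 each.
So the total is at most 9k + 74(16 − k) = 1184 − 65k. This must still be ≥ 332, so k ≤ 13.
k = 13 is achieved by 13 values at 9 and 3 at 74, total 339; lower one of the 74's by 7 (still > 9) to reach 332.

13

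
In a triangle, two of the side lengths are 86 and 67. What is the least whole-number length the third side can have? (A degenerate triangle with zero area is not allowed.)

20

The third side must exceed |86 − 67| = 19.
The smallest integer above 19 is 20.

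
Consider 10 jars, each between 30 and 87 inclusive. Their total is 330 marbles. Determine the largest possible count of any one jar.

60

Maximizing one value means minimizing the remaining 9.
The other 9 contribute at least 9 × 30 = 270, leaving at most 330 − 270 = 60.
Since 60 ≤ 87, this is achievable: one at 60 and 9 at 30.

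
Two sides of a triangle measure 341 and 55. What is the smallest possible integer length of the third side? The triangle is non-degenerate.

287

The third side must exceed |341 − 55| = 286.
The smallest integer above 286 is 287.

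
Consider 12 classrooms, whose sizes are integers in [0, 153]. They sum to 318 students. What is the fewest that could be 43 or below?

If only k of them are at most 43, the other 12 − k are at least 44, so the total is at least (12 − k)·44 + k·0.
This is ≤ 318, so (12 − k)·44 + 0k ≤ 318, which gives k ≥ 5.
Exactly 5 works: 5 values at 0 and 7 at 44 total 308; raise one of the low values by 10 (still ≤ 43) to hit 318.

5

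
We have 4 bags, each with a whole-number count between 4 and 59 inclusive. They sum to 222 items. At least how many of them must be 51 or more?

Suppose at most 4 − j of them reach 51; then j values are ≤ 50 and the rest ≤ 59.
The total is then ≤ 50·j + 59·(4 − j) = 236 − 9j. For this to be ≥ 222 we need j ≤ 1, so at least 4 − 1 = 3 must reach 51.
Exactly 3 works: 3 values at 59 and 1 at 50 total 227; lower one of the high values by 5 (still ≥ 51) to hit 222.

3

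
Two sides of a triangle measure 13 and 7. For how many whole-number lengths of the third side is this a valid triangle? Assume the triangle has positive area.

13

The triangle inequality gives |13 − 7| < c < 13 + 7, i.e. 6 < c < 20.
So c can be any integer from 7 to 19: 13 values.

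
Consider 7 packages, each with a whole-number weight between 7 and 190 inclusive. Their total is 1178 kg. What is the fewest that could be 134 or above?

5

Suppose at most 7 − j of them reach 134; then j values are ≤ 133 and the rest ≤ 190.
The total is then ≤ 133·j + 190·(7 − j) = 1330 − 57j. For this to be ≥ 1178 we need j ≤ 2, so at least 7 − 2 = 5 must reach 134.
Exactly 5 works: 5 values at 190 and 2 at 133 total 1216; lower one of the high values by 38 (still ≥ 134) to hit 1178.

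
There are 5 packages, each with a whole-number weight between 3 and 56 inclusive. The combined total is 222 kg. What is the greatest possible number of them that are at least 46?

Suppose k of them are at least 46. Those contribute at least 46 each and the other 5 − k at least 3 each.
So the total is at least 46k + 3(5 − k) = 15 + 43k. This must be ≤ 222, giving k ≤ 4.
k = 4 is achieved by 4 values at 46 and 1 at 3, total 187; add 35 to one value (staying below 46) to reach 222.

4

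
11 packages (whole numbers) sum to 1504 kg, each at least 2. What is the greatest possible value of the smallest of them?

136

If every one of the 11 were at least 137, the total would be at least 11 × 137 = 1507 > 1504.
Achievable: 3 of them at 136 and 8 at 137 total 1504.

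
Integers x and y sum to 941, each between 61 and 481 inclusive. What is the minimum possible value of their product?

221260

For a fixed sum, xy is smallest when x and y are as far apart as possible.
At the endpoint x = 460, y = 941 − 460 = 481, so xy = 460 × 481 = 221260.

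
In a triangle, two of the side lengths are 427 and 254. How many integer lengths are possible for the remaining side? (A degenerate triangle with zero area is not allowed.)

The triangle inequality gives |427 − 254| < c < 427 + 254, i.e. 173 < c < 681.
So c can be any integer from 174 to 680: 507 values.

507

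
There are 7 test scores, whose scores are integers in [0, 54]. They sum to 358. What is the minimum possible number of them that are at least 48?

5

Each value short of 48 is at most 47, costing at least 54 − 47 = 7 against the maximum total of 378.
We can afford to lose at most 378 − 358 = 20, so at most ⌊20/7⌋ = 2 fall short, and at least 5 are ≥ 48.
Exactly 5 works: 5 values at 54 and 2 at 47 total 364; lower one of the high values by 6 (still ≥ 48) to hit 358.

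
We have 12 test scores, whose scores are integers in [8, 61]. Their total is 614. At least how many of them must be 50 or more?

Suppose at most 12 − j of them reach 50; then j values are ≤ 49 and the rest ≤ 61.
The total is then ≤ 49·j + 61·(12 − j) = 732 − 12j. For this to be ≥ 614 we need j ≤ 9, so at least 12 − 9 = 3 must reach 50.
Exactly 3 works: 3 values at 61 and 9 at 49 total 624; lower one of the high values by 10 (still ≥ 50) to hit 614.

3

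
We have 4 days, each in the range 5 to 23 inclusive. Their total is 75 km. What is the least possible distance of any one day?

Minimizing one value means maximizing the remaining 3.
The other 3 contribute at most 3 × 23 = 69, leaving at least 75 − 69 = 6.
Since 6 ≥ 5, this is achievable: one at 6 and 3 at 23.

6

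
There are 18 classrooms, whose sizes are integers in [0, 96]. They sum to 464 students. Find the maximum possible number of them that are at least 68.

With k values at 68 or above and the rest at least 0, the sum is at least 0 + 68k.
Since the sum is 464, we need 68k ≤ 464, i.e. k ≤ 6.
k = 6 is achieved by 6 values at 68 and 12 at 0, total 408; add 56 to one value (staying below 68) to reach 464.

6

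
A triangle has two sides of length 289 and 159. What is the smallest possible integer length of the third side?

131

The third side must exceed |289 − 159| = 130.
The smallest integer above 130 is 131.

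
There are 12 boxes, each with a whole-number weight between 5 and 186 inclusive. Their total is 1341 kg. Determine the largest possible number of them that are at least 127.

If k of the values are ≥ 127, the total is ≥ 127k + 5(12 − k).
Setting 127k + 5(12 − k) ≤ 1341 gives 122k ≤ 1281, so k ≤ 10.
k = 10 is achieved by 10 values at 127 and 2 at 5, total 1280; add 61 to one value (staying below 127) to reach 1341.

10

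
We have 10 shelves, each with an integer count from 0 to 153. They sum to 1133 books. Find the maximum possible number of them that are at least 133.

If k of the values are ≥ 133, the total is ≥ 133k + 0(10 − k).
Setting 133k + 0(10 − k) ≤ 1133 gives 133k ≤ 1133, so k ≤ 8.
k = 8 is achieved by 8 values at 133 and 2 at 0, total 1064; add 69 to one value (staying below 133) to reach 1133.

8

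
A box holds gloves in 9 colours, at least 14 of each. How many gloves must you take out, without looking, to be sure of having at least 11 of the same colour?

91

You could draw 10 of every colour without reaching 11 of any — 90 in all.
One more forces 11 of some colour, so 90 + 1 = 91.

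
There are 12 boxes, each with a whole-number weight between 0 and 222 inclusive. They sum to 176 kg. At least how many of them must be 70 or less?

10

Let j be the number exceeding 70. Then the total is ≥ 71·j + 0·(12 − j) = 0 + 71j.
So 71j ≤ 176 and j ≤ 2; hence at least 12 − 2 = 10 are ≤ 70.
Exactly 10 works: 10 values at 0 and 2 at 71 total 142; raise one of the low values by 34 (still ≤ 70) to hit 176.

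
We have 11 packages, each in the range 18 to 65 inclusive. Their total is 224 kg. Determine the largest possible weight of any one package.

44

To make one package as large as possible, make the other 10 as small as possible.
The other 10 contribute at least 10 × 18 = 180, leaving at most 224 − 180 = 44.
Since 44 ≤ 65, this is achievable: one at 44 and 10 at 18.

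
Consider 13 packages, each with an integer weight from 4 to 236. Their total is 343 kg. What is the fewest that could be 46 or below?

7

If only k of them are at most 46, the other 13 − k are at least 47, so the total is at least (13 − k)·47 + k·4.
This is ≤ 343, so (13 − k)·47 + 4k ≤ 343, which gives k ≥ 7.
Exactly 7 works: 7 values at 4 and 6 at 47 total 310; raise one of the low values by 33 (still ≤ 46) to hit 343.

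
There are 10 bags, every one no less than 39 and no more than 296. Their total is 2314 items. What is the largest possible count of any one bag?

Maximizing one value means minimizing the remaining 9.
The other 9 contribute at least 9 × 39 = 351, leaving at most 2314 − 351 = 1963.
But each bag is capped at 296, so the maximum is 296.
Achievable: one at 296 and the other 9 totalling 2018, which fits since 9 × 39 ≤ 2018 ≤ 9 × 296.

296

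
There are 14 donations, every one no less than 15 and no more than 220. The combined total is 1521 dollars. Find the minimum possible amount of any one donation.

15

Minimizing one value means maximizing the remaining 13.
The other 13 can take up 13 × 220 = 2860 ≥ 1521 − 15, so one donation can sit at its floor of 15.
Achievable: one at 15 and the other 13 totalling 1506, which fits since 13 × 15 ≤ 1506 ≤ 13 × 220.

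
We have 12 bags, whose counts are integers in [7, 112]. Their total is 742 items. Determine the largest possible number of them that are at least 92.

If k of the values are ≥ 92, the total is ≥ 92k + 7(12 − k).
Setting 92k + 7(12 − k) ≤ 742 gives 85k ≤ 658, so k ≤ 7.
k = 7 is achieved by 7 values at 92 and 5 at 7, total 679; add 63 to one value (staying below 92) to reach 742.

7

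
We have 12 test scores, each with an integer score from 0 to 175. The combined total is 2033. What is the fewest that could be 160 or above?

Suppose at most 12 − j of them reach 160; then j values are ≤ 159 and the rest ≤ 175.
The total is then ≤ 159·j + 175·(12 − j) = 2100 − 16j. For this to be ≥ 2033 we need j ≤ 4, so at least 12 − 4 = 8 must reach 160.
Exactly 8 works: 8 values at 175 and 4 at 159 total 2036; lower one of the high values by 3 (still ≥ 160) to hit 2033.

8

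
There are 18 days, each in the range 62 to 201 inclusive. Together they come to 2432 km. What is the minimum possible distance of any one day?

62

To make one day as small as possible, make the other 17 as large as possible.
The other 17 can take up 17 × 201 = 3417 ≥ 2432 − 62, so one day can sit at its floor of 62.
Achievable: one at 62 and the other 17 totalling 2370, which fits since 17 × 62 ≤ 2370 ≤ 17 × 201.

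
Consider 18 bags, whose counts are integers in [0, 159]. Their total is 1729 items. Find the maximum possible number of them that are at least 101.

Suppose k of them are at least 101. Those contribute at least 101 each and the other 18 − k at least 0 each.
So the total is at least 101k + 0(18 − k) = 0 + 101k. This must be ≤ 1729, giving k ≤ 17.
k = 17 is achieved by 17 values at 101 and 1 at 0, total 1717; add 12 to one value (staying below 101) to reach 1729.

17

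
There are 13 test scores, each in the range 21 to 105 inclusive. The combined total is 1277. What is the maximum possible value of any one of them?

To make one score as large as possible, make the other 12 as small as possible.
The other 12 contribute at least 12 × 21 = 252, leaving at most 1277 − 252 = 1025.
But each score is capped at 105, so the maximum is 105.
Achievable: one at 105 and the other 12 totalling 1172, which fits since 12 × 21 ≤ 1172 ≤ 12 × 105.

105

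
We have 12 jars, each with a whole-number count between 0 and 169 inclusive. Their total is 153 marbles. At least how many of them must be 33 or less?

8

Let j be the number exceeding 33. Then the total is ≥ 34·j + 0·(12 − j) = 0 + 34j.
So 34j ≤ 153 and j ≤ 4; hence at least 12 − 4 = 8 are ≤ 33.
Exactly 8 works: 8 values at 0 and 4 at 34 total 136; raise one of the low values by 17 (still ≤ 33) to hit 153.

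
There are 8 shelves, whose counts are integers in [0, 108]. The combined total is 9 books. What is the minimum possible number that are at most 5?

Each value above 5 is at least 6, contributing at least 6 − 0 = 6 above the floor 0.
The sum exceeds the floor total 0 by 9, so at most ⌊9/6⌋ = 1 exceed 5, and at least 7 are ≤ 5.
Exactly 7 works: 7 values at 0 and 1 at 6 total 6; raise one of the low values by 3 (still ≤ 5) to hit 9.

7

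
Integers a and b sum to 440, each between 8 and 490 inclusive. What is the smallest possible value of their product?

Since a + b is fixed, pushing one of them to its bound minimizes the product.
The extreme feasible split is a = 8, b = 432, giving ab = 3456.

3456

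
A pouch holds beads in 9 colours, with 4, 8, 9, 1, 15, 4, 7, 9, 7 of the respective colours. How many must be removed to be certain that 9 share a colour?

56

In the worst case you take as many as possible of each colour without reaching 9: 4 + 8 + 8 + 1 + 8 + 4 + 7 + 8 + 7 = 55.
The next one must give 9 of some colour, so 55 + 1 = 56.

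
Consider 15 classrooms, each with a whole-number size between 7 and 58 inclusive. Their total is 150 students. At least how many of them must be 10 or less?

4

Each value above 10 is at least 11, contributing at least 11 − 7 = 4 above the floor 7.
The sum exceeds the floor total 105 by 45, so at most ⌊45/4⌋ = 11 exceed 10, and at least 4 are ≤ 10.
Exactly 4 works: 4 values at 7 and 11 at 11 total 149; raise one of the low values by 1 (still ≤ 10) to hit 150.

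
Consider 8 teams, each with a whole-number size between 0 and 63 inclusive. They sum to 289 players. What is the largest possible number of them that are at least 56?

5

Suppose k of them are at least 56. Those contribute at least 56 each and the other 8 − k at least 0 each.
So the total is at least 56k + 0(8 − k) = 0 + 56k. This must be ≤ 289, giving k ≤ 5.
k = 5 is achieved by 5 values at 56 and 3 at 0, total 280; add 9 to one value (staying below 56) to reach 289.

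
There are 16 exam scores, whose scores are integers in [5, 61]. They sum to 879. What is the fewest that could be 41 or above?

Suppose at most 16 − j of them reach 41; then j values are ≤ 40 and the rest ≤ 61.
The total is then ≤ 40·j + 61·(16 − j) = 976 − 21j. For this to be ≥ 879 we need j ≤ 4, so at least 16 − 4 = 12 must reach 41.
Exactly 12 works: 12 values at 61 and 4 at 40 total 892; lower one of the high values by 13 (still ≥ 41) to hit 879.

12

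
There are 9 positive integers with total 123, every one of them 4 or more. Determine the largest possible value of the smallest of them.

The average is 123/9 < 14, so some value is ≤ 13.
Achievable: 3 of them at 13 and 6 at 14 total 123.

13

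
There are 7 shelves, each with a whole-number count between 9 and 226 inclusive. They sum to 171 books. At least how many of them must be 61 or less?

5

Let j be the number exceeding 61. Then the total is ≥ 62·j + 9·(7 − j) = 63 + 53j.
So 53j ≤ 108 and j ≤ 2; hence at least 7 − 2 = 5 are ≤ 61.
Exactly 5 works: 5 values at 9 and 2 at 62 total 169; raise one of the low values by 2 (still ≤ 61) to hit 171.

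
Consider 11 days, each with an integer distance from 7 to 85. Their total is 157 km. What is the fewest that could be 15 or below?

If only k of them are at most 15, the other 11 − k are at least 16, so the total is at least (11 − k)·16 + k·7.
This is ≤ 157, so (11 − k)·16 + 7k ≤ 157, which gives k ≥ 3.
Exactly 3 works: 3 values at 7 and 8 at 16 total 149; raise one of the low values by 8 (still ≤ 15) to hit 157.

3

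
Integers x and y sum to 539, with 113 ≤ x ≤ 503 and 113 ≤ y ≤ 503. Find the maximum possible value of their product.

72630

For a fixed sum, the product xy is largest when x and y are as close as possible.
Taking x = 269 and y = 270 (both in [113, 503]) gives xy = 72630.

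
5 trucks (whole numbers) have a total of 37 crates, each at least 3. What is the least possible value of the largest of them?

Some value must be at least ⌈37/5⌉ = 8, since 5 × 7 = 35 < 37.
Achievable: 2 of them at 8 and 3 at 7 total 37.

8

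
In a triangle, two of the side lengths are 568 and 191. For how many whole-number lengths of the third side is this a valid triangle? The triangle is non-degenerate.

381

The triangle inequality gives |568 − 191| < c < 568 + 191, i.e. 377 < c < 759.
So c can be any integer from 378 to 758: 381 values.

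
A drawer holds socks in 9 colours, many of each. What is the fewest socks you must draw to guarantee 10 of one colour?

You could draw 9 of every colour without reaching 10 of any — 81 in all.
One more forces 10 of some colour, so 81 + 1 = 82.

82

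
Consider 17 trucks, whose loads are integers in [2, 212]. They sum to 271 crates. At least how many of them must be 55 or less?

13

If only k of them are at most 55, the other 17 − k are at least 56, so the total is at least (17 − k)·56 + k·2.
This is ≤ 271, so (17 − k)·56 + 2k ≤ 271, which gives k ≥ 13.
Exactly 13 works: 13 values at 2 and 4 at 56 total 250; raise one of the low values by 21 (still ≤ 55) to hit 271.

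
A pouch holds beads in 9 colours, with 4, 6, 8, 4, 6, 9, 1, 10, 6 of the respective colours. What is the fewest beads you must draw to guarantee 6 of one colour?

In the worst case you take as many as possible of each colour without reaching 6: 4 + 5 + 5 + 4 + 5 + 5 + 1 + 5 + 5 = 39.
The next one must give 6 of some colour, so 39 + 1 = 40.

40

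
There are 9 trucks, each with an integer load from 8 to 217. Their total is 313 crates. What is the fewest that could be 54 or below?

4

If only k of them are at most 54, the other 9 − k are at least 55, so the total is at least (9 − k)·55 + k·8.
This is ≤ 313, so (9 − k)·55 + 8k ≤ 313, which gives k ≥ 4.
Exactly 4 works: 4 values at 8 and 5 at 55 total 307; raise one of the low values by 6 (still ≤ 54) to hit 313.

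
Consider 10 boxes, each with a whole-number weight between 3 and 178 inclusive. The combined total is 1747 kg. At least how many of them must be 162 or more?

If only k of them are at least 162, the other 10 − k are at most 161, so the total is at most k·178 + (10 − k)·161.
This must reach 1747, so k·178 + (10 − k)·161 ≥ 1747, giving k ≥ 9.
Exactly 9 works: 9 values at 178 and 1 at 161 total 1763; lower one of the high values by 16 (still ≥ 162) to hit 1747.

9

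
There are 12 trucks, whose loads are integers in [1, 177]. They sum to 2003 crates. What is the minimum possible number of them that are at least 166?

Each value short of 166 is at most 165, costing at least 177 − 165 = 12 against the maximum total of 2124.
We can afford to lose at most 2124 − 2003 = 121, so at most ⌊121/12⌋ = 10 fall short, and at least 2 are ≥ 166.
Exactly 2 works: 2 values at 177 and 10 at 165 total 2004; lower one of the high values by 1 (still ≥ 166) to hit 2003.

2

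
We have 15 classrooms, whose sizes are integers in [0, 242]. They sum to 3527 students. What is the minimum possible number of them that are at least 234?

Suppose at most 15 − j of them reach 234; then j values are ≤ 233 and the rest ≤ 242.
The total is then ≤ 233·j + 242·(15 − j) = 3630 − 9j. For this to be ≥ 3527 we need j ≤ 11, so at least 15 − 11 = 4 must reach 234.
Exactly 4 works: 4 values at 242 and 11 at 233 total 3531; lower one of the high values by 4 (still ≥ 234) to hit 3527.

4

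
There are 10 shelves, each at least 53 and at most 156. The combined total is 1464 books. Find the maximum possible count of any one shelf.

To make one shelf as large as possible, make the other 9 as small as possible.
The other 9 contribute at least 9 × 53 = 477, leaving at most 1464 − 477 = 987.
But each shelf is capped at 156, so the maximum is 156.
Achievable: one at 156 and the other 9 totalling 1308, which fits since 9 × 53 ≤ 1308 ≤ 9 × 156.

156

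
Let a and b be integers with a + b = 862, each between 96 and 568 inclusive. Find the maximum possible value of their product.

185761

ab = a(862 − a) is maximized when a is as near 862/2 as the bounds allow.
Taking a = 431 and b = 431 (both in [96, 568]) gives ab = 185761.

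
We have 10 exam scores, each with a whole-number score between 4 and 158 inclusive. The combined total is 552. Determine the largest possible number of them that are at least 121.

With k values at 121 or above and the rest at least 4, the sum is at least 40 + 117k.
Since the sum is 552, we need 117k ≤ 512, i.e. k ≤ 4.
k = 4 is achieved by 4 values at 121 and 6 at 4, total 508; add 44 to one value (staying below 121) to reach 552.

4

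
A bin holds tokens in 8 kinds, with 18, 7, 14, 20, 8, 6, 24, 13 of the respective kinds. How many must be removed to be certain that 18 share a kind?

100

In the worst case you take as many as possible of each kind without reaching 18: 17 + 7 + 14 + 17 + 8 + 6 + 17 + 13 = 99.
The next one must give 18 of some kind, so 99 + 1 = 100.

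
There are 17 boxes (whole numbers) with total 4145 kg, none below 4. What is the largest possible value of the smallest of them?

The 17 values sum to 4145, so their minimum is at most ⌊4145/17⌋ = 243.
Equality holds with 3 values of 243 and 14 values of 244.

243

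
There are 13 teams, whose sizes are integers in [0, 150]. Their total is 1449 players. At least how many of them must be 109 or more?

2

Each value short of 109 is at most 108, costing at least 150 − 108 = 42 against the maximum total of 1950.
We can afford to lose at most 1950 − 1449 = 501, so at most ⌊501/42⌋ = 11 fall short, and at least 2 are ≥ 109.
Exactly 2 works: 2 values at 150 and 11 at 108 total 1488; lower one of the high values by 39 (still ≥ 109) to hit 1449.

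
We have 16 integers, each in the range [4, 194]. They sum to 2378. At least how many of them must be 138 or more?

Each value short of 138 is at most 137, costing at least 194 − 137 = 57 against the maximum total of 3104.
We can afford to lose at most 3104 − 2378 = 726, so at most ⌊726/57⌋ = 12 fall short, and at least 4 are ≥ 138.
Exactly 4 works: 4 values at 194 and 12 at 137 total 2420; lower one of the high values by 42 (still ≥ 138) to hit 2378.

4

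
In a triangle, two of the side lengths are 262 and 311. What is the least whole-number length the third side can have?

50

The third side must exceed |262 − 311| = 49.
The smallest integer above 49 is 50.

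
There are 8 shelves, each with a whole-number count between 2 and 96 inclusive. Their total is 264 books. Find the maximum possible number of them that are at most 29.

7

Suppose k of them are at most 29. Those contribute at most 29 each and the rest at most 96 each.
So the total is at most 29k + 96(8 − k) = 768 − 67k. This must still be ≥ 264, so k ≤ 7.
k = 7 is achieved by 7 values at 29 and 1 at 96, total 299; lower one of the 96's by 35 (still > 29) to reach 264.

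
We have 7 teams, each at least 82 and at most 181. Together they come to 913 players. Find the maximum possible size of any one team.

181

Maximizing one value means minimizing the remaining 6.
The other 6 contribute at least 6 × 82 = 492, leaving at most 913 − 492 = 421.
But each team is capped at 181, so the maximum is 181.
Achievable: one at 181 and the other 6 totalling 732, which fits since 6 × 82 ≤ 732 ≤ 6 × 181.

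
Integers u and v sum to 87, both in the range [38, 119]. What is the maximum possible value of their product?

1892

uv = u(87 − u) is maximized when u is as near 87/2 as the bounds allow.
Taking u = 43 and v = 44 (both in [38, 119]) gives uv = 1892.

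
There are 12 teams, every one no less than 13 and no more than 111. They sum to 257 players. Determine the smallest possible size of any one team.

13

To make one team as small as possible, make the other 11 as large as possible.
The other 11 can take up 11 × 111 = 1221 ≥ 257 − 13, so one team can sit at its floor of 13.
Achievable: one at 13 and the other 11 totalling 244, which fits since 11 × 13 ≤ 244 ≤ 11 × 111.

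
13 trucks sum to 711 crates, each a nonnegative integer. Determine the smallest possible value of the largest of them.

55

The 13 values sum to 711, so their maximum is at least ⌈711/13⌉ = 55.
Taking 4 copies of 54 and 9 copies of 55 gives exactly 711, so 55 is attained.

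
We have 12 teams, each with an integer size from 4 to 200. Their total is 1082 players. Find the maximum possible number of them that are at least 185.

5

With k values at 185 or above and the rest at least 4, the sum is at least 48 + 181k.
Since the sum is 1082, we need 181k ≤ 1034, i.e. k ≤ 5.
k = 5 is achieved by 5 values at 185 and 7 at 4, total 953; add 129 to one value (staying below 185) to reach 1082.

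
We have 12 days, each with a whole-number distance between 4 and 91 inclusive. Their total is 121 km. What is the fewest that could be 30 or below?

Each value above 30 is at least 31, contributing at least 31 − 4 = 27 above the floor 4.
The sum exceeds the floor total 48 by 73, so at most ⌊73/27⌋ = 2 exceed 30, and at least 10 are ≤ 30.
Exactly 10 works: 10 values at 4 and 2 at 31 total 102; raise one of the low values by 19 (still ≤ 30) to hit 121.

10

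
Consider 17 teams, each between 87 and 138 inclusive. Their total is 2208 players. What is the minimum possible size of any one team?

Minimizing one value means maximizing the remaining 16.
The other 16 can take up 16 × 138 = 2208 ≥ 2208 − 87, so one team can sit at its floor of 87.
Achievable: one at 87 and the other 16 totalling 2121, which fits since 16 × 87 ≤ 2121 ≤ 16 × 138.

87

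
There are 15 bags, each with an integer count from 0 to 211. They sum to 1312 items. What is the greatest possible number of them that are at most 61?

12

Suppose k of them are at most 61. Those contribute at most 61 each and the rest at most 211 each.
So the total is at most 61k + 211(15 − k) = 3165 − 150k. This must still be ≥ 1312, so k ≤ 12.
k = 12 is achieved by 12 values at 61 and 3 at 211, total 1365; lower one of the 211's by 53 (still > 61) to reach 1312.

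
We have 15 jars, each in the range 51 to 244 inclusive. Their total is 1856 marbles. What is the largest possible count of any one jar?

Maximizing one value means minimizing the remaining 14.
The other 14 contribute at least 14 × 51 = 714, leaving at most 1856 − 714 = 1142.
But each jar is capped at 244, so the maximum is 244.
Achievable: one at 244 and the other 14 totalling 1612, which fits since 14 × 51 ≤ 1612 ≤ 14 × 244.

244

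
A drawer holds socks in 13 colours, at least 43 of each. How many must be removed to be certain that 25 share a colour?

You could draw 24 of every colour without reaching 25 of any — 312 in all.
One more forces 25 of some colour, so 312 + 1 = 313.

313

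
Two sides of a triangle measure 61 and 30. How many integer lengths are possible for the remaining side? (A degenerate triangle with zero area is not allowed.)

The triangle inequality gives |61 − 30| < c < 61 + 30, i.e. 31 < c < 91.
So c can be any integer from 32 to 90: 59 values.

59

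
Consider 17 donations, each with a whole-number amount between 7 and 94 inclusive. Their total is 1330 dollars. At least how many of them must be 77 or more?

3

Suppose at most 17 − j of them reach 77; then j values are ≤ 76 and the rest ≤ 94.
The total is then ≤ 76·j + 94·(17 − j) = 1598 − 18j. For this to be ≥ 1330 we need j ≤ 14, so at least 17 − 14 = 3 must reach 77.
Exactly 3 works: 3 values at 94 and 14 at 76 total 1346; lower one of the high values by 16 (still ≥ 77) to hit 1330.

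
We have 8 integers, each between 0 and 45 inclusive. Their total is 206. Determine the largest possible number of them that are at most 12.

Each value at 12 or below falls at least 45 − 12 = 33 short of the ceiling 45.
The ceiling total is 8 × 45 = 360, and we need 206, so at most ⌊(360 − 206)/33⌋ = 4 can be that low.
k = 4 is achieved by 4 values at 12 and 4 at 45, total 228; lower one of the 45's by 22 (still > 12) to reach 206.

4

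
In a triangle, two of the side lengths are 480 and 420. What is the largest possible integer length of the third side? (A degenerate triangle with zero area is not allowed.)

The third side must be less than 480 + 420 = 900.
The largest integer below 900 is 899.

899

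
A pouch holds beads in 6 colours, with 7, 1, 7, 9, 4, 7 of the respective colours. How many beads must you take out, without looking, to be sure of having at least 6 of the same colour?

In the worst case you take as many as possible of each colour without reaching 6: 5 + 1 + 5 + 5 + 4 + 5 = 25.
The next one must give 6 of some colour, so 25 + 1 = 26.

26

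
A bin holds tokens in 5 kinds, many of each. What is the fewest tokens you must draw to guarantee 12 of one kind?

You could draw 11 of every kind without reaching 12 of any — 55 in all.
One more forces 12 of some kind, so 55 + 1 = 56.

56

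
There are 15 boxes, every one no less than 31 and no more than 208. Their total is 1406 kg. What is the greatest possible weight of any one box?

208

Maximizing one value means minimizing the remaining 14.
The other 14 contribute at least 14 × 31 = 434, leaving at most 1406 − 434 = 972.
But each box is capped at 208, so the maximum is 208.
Achievable: one at 208 and the other 14 totalling 1198, which fits since 14 × 31 ≤ 1198 ≤ 14 × 208.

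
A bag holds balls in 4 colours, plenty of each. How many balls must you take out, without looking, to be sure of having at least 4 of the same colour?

You could draw 3 of every colour without reaching 4 of any — 12 in all.
One more forces 4 of some colour, so 12 + 1 = 13.

13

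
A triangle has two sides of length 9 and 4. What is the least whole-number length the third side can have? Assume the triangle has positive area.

6

The third side must exceed |9 − 4| = 5.
The smallest integer above 5 is 6.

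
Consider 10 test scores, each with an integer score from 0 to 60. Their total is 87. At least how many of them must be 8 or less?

1

Each value above 8 is at least 9, contributing at least 9 − 0 = 9 above the floor 0.
The sum exceeds the floor total 0 by 87, so at most ⌊87/9⌋ = 9 exceed 8, and at least 1 are ≤ 8.
Exactly 1 works: 1 value at 0 and 9 at 9 total 81; raise one of the low values by 6 (still ≤ 8) to hit 87.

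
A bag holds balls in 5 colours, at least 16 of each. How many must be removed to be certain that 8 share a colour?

36

You could draw 7 of every colour without reaching 8 of any — 35 in all.
One more forces 8 of some colour, so 35 + 1 = 36.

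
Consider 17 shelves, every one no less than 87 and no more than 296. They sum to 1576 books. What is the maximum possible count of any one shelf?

To make one shelf as large as possible, make the other 16 as small as possible.
The other 16 contribute at least 16 × 87 = 1392, leaving at most 1576 − 1392 = 184.
Since 184 ≤ 296, this is achievable: one at 184 and 16 at 87.

184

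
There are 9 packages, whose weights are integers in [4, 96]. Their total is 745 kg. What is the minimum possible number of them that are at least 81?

If only k of them are at least 81, the other 9 − k are at most 80, so the total is at most k·96 + (9 − k)·80.
This must reach 745, so k·96 + (9 − k)·80 ≥ 745, giving k ≥ 2.
Exactly 2 works: 2 values at 96 and 7 at 80 total 752; lower one of the high values by 7 (still ≥ 81) to hit 745.

2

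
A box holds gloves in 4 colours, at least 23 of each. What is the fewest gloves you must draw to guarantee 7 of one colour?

25

In the worst case you draw 6 of each of the 4 colours: 4 × 6 = 24.
One more forces 7 of some colour, so 24 + 1 = 25.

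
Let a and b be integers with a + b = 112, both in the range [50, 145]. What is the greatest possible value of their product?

3136

With a + b fixed, ab peaks when the two are closest together.
Taking a = 56 and b = 56 (both in [50, 145]) gives ab = 3136.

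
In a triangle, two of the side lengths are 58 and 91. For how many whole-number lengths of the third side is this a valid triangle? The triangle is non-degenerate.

The triangle inequality gives |58 − 91| < c < 58 + 91, i.e. 33 < c < 149.
So c can be any integer from 34 to 148: 115 values.

115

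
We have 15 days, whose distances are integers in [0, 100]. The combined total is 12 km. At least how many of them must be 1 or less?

9

Each value above 1 is at least 2, contributing at least 2 − 0 = 2 above the floor 0.
The sum exceeds the floor total 0 by 12, so at most ⌊12/2⌋ = 6 exceed 1, and at least 9 are ≤ 1.
Exactly 9 works: 9 values at 0 and 6 at 2 total 12.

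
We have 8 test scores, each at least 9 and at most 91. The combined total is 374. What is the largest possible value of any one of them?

Maximizing one value means minimizing the remaining 7.
The other 7 contribute at least 7 × 9 = 63, leaving at most 374 − 63 = 311.
But each score is capped at 91, so the maximum is 91.
Achievable: one at 91 and the other 7 totalling 283, which fits since 7 × 9 ≤ 283 ≤ 7 × 91.

91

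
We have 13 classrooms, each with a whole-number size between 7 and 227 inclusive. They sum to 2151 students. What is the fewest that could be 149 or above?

3

If only k of them are at least 149, the other 13 − k are at most 148, so the total is at most k·227 + (13 − k)·148.
This must reach 2151, so k·227 + (13 − k)·148 ≥ 2151, giving k ≥ 3.
Exactly 3 works: 3 values at 227 and 10 at 148 total 2161; lower one of the high values by 10 (still ≥ 149) to hit 2151.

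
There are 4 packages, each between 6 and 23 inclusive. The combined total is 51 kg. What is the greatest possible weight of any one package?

23

Maximizing one value means minimizing the remaining 3.
The other 3 contribute at least 3 × 6 = 18, leaving at most 51 − 18 = 33.
But each package is capped at 23, so the maximum is 23.
Achievable: one at 23 and the other 3 totalling 28, which fits since 3 × 6 ≤ 28 ≤ 3 × 23.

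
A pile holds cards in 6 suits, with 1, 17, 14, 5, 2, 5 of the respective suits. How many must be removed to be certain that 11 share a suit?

34

In the worst case you take as many as possible of each suit without reaching 11: 1 + 10 + 10 + 5 + 2 + 5 = 33.
The next one must give 11 of some suit, so 33 + 1 = 34.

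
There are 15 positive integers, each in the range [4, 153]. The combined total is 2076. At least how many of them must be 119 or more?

Suppose at most 15 − j of them reach 119; then j values are ≤ 118 and the rest ≤ 153.
The total is then ≤ 118·j + 153·(15 − j) = 2295 − 35j. For this to be ≥ 2076 we need j ≤ 6, so at least 15 − 6 = 9 must reach 119.
Exactly 9 works: 9 values at 153 and 6 at 118 total 2085; lower one of the high values by 9 (still ≥ 119) to hit 2076.

9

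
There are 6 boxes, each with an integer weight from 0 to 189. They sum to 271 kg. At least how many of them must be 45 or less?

1

Let j be the number exceeding 45. Then the total is ≥ 46·j + 0·(6 − j) = 0 + 46j.
So 46j ≤ 271 and j ≤ 5; hence at least 6 − 5 = 1 are ≤ 45.
Exactly 1 works: 1 value at 0 and 5 at 46 total 230; raise one of the low values by 41 (still ≤ 45) to hit 271.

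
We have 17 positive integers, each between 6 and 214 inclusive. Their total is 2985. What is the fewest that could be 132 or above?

10

Each value short of 132 is at most 131, costing at least 214 − 131 = 83 against the maximum total of 3638.
We can afford to lose at most 3638 − 2985 = 653, so at most ⌊653/83⌋ = 7 fall short, and at least 10 are ≥ 132.
Exactly 10 works: 10 values at 214 and 7 at 131 total 3057; lower one of the high values by 72 (still ≥ 132) to hit 2985.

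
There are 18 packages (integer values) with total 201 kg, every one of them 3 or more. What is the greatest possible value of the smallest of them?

The average is 201/18 < 12, so some value is ≤ 11.
Achievable: 15 of them at 11 and 3 at 12 total 201.

11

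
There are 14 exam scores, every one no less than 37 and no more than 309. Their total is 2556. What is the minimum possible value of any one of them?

37

Minimizing one value means maximizing the remaining 13.
The other 13 can take up 13 × 309 = 4017 ≥ 2556 − 37, so one score can sit at its floor of 37.
Achievable: one at 37 and the other 13 totalling 2519, which fits since 13 × 37 ≤ 2519 ≤ 13 × 309.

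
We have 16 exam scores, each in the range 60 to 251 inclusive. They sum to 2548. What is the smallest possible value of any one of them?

Minimizing one value means maximizing the remaining 15.
The other 15 can take up 15 × 251 = 3765 ≥ 2548 − 60, so one score can sit at its floor of 60.
Achievable: one at 60 and the other 15 totalling 2488, which fits since 15 × 60 ≤ 2488 ≤ 15 × 251.

60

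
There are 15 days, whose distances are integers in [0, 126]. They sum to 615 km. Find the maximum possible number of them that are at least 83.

With k values at 83 or above and the rest at least 0, the sum is at least 0 + 83k.
Since the sum is 615, we need 83k ≤ 615, i.e. k ≤ 7.
k = 7 is achieved by 7 values at 83 and 8 at 0, total 581; add 34 to one value (staying below 83) to reach 615.

7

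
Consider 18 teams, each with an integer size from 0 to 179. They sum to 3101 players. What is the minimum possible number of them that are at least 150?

14

If only k of them are at least 150, the other 18 − k are at most 149, so the total is at most k·179 + (18 − k)·149.
This must reach 3101, so k·179 + (18 − k)·149 ≥ 3101, giving k ≥ 14.
Exactly 14 works: 14 values at 179 and 4 at 149 total 3102; lower one of the high values by 1 (still ≥ 150) to hit 3101.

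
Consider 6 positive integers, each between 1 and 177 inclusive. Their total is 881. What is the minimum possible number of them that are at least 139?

If only k of them are at least 139, the other 6 − k are at most 138, so the total is at most k·177 + (6 − k)·138.
This must reach 881, so k·177 + (6 − k)·138 ≥ 881, giving k ≥ 2.
Exactly 2 works: 2 values at 177 and 4 at 138 total 906; lower one of the high values by 25 (still ≥ 139) to hit 881.

2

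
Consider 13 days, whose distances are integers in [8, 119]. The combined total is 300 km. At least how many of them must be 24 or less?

2

Each value above 24 is at least 25, contributing at least 25 − 8 = 17 above the floor 8.
The sum exceeds the floor total 104 by 196, so at most ⌊196/17⌋ = 11 exceed 24, and at least 2 are ≤ 24.
Exactly 2 works: 2 values at 8 and 11 at 25 total 291; raise one of the low values by 9 (still ≤ 24) to hit 300.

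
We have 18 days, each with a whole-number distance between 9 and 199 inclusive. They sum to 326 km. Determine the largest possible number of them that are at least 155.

With k values at 155 or above and the rest at least 9, the sum is at least 162 + 146k.
Since the sum is 326, we need 146k ≤ 164, i.e. k ≤ 1.
k = 1 is achieved by 1 value at 155 and 17 at 9, total 308; add 18 to one value (staying below 155) to reach 326.

1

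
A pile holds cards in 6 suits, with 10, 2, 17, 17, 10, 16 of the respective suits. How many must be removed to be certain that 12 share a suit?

In the worst case you take as many as possible of each suit without reaching 12: 10 + 2 + 11 + 11 + 10 + 11 = 55.
The next one must give 12 of some suit, so 55 + 1 = 56.

56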